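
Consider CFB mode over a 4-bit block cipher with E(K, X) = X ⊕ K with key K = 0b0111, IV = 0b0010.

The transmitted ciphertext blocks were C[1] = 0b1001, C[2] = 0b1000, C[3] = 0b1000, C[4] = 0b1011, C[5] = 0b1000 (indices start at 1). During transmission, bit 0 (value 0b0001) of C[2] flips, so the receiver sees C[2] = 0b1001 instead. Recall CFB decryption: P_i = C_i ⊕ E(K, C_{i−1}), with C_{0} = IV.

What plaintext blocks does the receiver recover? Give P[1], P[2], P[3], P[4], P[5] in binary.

Only C[2] changed, to 0b1001. In CFB, a change in C_i flips the same bit in P_i and garbles P_{i+1}. Decrypting the received ciphertext:
P[1]: E(K, 0b0010) = 0b0101; 0b1001 ⊕ 0b0101 = 0b1100.
P[2]: E(K, 0b1001) = 0b1110; 0b1001 ⊕ 0b1110 = 0b0111.
P[3]: E(K, 0b1001) = 0b1110; 0b1000 ⊕ 0b1110 = 0b0110.
P[4]: E(K, 0b1000) = 0b1111; 0b1011 ⊕ 0b1111 = 0b0100.
P[5]: E(K, 0b1011) = 0b1100; 0b1000 ⊕ 0b1100 = 0b0100.
Blocks that differ from the original plaintext: P[2], P[3].

P[1] = 0b1100, P[2] = 0b0111, P[3] = 0b0110, P[4] = 0b0100, P[5] = 0b0100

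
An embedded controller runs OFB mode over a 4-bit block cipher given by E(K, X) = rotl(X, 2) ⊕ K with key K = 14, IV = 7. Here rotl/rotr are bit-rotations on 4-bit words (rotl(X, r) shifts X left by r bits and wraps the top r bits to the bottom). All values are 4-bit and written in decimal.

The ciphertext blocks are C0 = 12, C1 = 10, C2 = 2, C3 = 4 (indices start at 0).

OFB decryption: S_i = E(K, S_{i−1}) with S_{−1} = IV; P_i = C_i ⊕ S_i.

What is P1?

P0: S = E(K, 7) = 3; 12 ⊕ 3 = 15.
P1: S = E(K, 3) = 2; 10 ⊕ 2 = 8.

P1 = 8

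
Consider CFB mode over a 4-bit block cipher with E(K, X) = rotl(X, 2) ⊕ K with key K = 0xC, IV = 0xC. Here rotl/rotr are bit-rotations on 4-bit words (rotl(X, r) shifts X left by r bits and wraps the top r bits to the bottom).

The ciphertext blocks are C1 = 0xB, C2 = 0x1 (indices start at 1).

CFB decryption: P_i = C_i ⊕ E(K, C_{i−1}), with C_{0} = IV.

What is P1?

P1: E(K, 0xC) = 0xF; 0xB ⊕ 0xF = 0x4.

P1 = 0x4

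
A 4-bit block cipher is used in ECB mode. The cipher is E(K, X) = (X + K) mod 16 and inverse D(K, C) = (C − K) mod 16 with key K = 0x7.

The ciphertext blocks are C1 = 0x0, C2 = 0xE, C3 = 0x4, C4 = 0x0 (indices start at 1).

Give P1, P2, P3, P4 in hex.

ECB decryption: P_i = D(K, C_i).
P1: D(K, 0x0) = 0x9.
P2: D(K, 0xE) = 0x7.
P3: D(K, 0x4) = 0xD.
P4: D(K, 0x0) = 0x9.

P1 = 0x9, P2 = 0x7, P3 = 0xD, P4 = 0x9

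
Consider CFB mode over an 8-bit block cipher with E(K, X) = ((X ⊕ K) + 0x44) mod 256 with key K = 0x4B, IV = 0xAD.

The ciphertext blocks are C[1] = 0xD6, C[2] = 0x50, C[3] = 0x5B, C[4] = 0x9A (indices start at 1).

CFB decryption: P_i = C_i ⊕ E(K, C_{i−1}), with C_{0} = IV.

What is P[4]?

P[4]: E(K, 0x5B) = 0x54; 0x9A ⊕ 0x54 = 0xCE.

P[4] = 0xCE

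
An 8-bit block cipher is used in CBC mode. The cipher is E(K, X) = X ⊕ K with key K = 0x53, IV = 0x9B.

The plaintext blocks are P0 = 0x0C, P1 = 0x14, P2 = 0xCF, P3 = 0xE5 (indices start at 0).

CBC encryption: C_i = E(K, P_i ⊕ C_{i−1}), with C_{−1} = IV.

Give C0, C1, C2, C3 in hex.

C0: P0 ⊕ 0x9B = 0x97; E(K, 0x97) = 0xC4.
C1: P1 ⊕ 0xC4 = 0xD0; E(K, 0xD0) = 0x83.
C2: P2 ⊕ 0x83 = 0x4C; E(K, 0x4C) = 0x1F.
C3: P3 ⊕ 0x1F = 0xFA; E(K, 0xFA) = 0xA9.

C0 = 0xC4, C1 = 0x83, C2 = 0x1F, C3 = 0xA9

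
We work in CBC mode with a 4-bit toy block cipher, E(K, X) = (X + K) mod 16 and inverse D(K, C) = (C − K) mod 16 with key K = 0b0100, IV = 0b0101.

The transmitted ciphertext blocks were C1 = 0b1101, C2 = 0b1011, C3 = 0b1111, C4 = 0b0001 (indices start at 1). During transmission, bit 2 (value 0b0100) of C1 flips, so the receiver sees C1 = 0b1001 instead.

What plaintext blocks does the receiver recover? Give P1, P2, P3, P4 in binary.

CBC decryption: P_i = D(K, C_i) ⊕ C_{i−1}, with C_{0} = IV.
Only C1 changed, to 0b1001. In CBC, a change in C_i garbles P_i and flips the same bit in P_{i+1}. Decrypting the received ciphertext:
P1: D(K, 0b1001) = 0b0101; 0b0101 ⊕ 0b0101 = 0b0000.
P2: D(K, 0b1011) = 0b0111; 0b0111 ⊕ 0b1001 = 0b1110.
P3: D(K, 0b1111) = 0b1011; 0b1011 ⊕ 0b1011 = 0b0000.
P4: D(K, 0b0001) = 0b1101; 0b1101 ⊕ 0b1111 = 0b0010.
Blocks that differ from the original plaintext: P1, P2.

P1 = 0b0000, P2 = 0b1110, P3 = 0b0000, P4 = 0b0010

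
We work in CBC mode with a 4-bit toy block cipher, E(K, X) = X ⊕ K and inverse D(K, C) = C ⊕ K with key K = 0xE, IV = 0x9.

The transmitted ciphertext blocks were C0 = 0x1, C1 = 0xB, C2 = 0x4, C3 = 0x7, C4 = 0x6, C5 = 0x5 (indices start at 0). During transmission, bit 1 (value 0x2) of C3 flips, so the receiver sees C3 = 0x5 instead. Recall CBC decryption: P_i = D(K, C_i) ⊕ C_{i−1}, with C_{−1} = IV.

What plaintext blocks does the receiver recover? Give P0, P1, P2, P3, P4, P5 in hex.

P0 = 0x6, P1 = 0x4, P2 = 0x1, P3 = 0xF, P4 = 0xD, P5 = 0xD

Only C3 changed, to 0x5. In CBC, a change in C_i garbles P_i and flips the same bit in P_{i+1}. Decrypting the received ciphertext:
P0: D(K, 0x1) = 0xF; 0xF ⊕ 0x9 = 0x6.
P1: D(K, 0xB) = 0x5; 0x5 ⊕ 0x1 = 0x4.
P2: D(K, 0x4) = 0xA; 0xA ⊕ 0xB = 0x1.
P3: D(K, 0x5) = 0xB; 0xB ⊕ 0x4 = 0xF.
P4: D(K, 0x6) = 0x8; 0x8 ⊕ 0x5 = 0xD.
P5: D(K, 0x5) = 0xB; 0xB ⊕ 0x6 = 0xD.
Blocks that differ from the original plaintext: P3, P4.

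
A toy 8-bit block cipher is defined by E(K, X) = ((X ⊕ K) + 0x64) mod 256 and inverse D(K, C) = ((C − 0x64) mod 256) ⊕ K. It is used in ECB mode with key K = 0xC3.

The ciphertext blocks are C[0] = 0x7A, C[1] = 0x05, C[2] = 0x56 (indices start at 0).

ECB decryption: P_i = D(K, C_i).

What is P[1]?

P[1] = 0x62

P[1]: D(K, 0x05) = 0x62.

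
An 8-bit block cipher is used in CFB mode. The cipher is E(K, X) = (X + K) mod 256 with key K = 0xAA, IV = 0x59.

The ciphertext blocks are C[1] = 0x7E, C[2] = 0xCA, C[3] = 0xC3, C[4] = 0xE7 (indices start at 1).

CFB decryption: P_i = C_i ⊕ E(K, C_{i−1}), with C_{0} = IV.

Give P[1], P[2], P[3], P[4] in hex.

P[1]: E(K, 0x59) = 0x03; 0x7E ⊕ 0x03 = 0x7D.
P[2]: E(K, 0x7E) = 0x28; 0xCA ⊕ 0x28 = 0xE2.
P[3]: E(K, 0xCA) = 0x74; 0xC3 ⊕ 0x74 = 0xB7.
P[4]: E(K, 0xC3) = 0x6D; 0xE7 ⊕ 0x6D = 0x8A.

P[1] = 0x7D, P[2] = 0xE2, P[3] = 0xB7, P[4] = 0x8A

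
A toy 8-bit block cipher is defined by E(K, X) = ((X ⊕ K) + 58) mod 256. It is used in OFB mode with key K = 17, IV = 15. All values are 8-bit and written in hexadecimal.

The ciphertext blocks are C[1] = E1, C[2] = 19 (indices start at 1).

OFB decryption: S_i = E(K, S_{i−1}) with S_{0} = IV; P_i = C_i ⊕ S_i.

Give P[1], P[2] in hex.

P[1]: S = E(K, 15) = 5A; E1 ⊕ 5A = BB.
P[2]: S = E(K, 5A) = A5; 19 ⊕ A5 = BC.

P[1] = BB, P[2] = BC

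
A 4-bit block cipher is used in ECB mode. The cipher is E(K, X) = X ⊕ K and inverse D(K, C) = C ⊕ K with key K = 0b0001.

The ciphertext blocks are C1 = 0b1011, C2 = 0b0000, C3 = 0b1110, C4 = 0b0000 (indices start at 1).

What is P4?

ECB decryption: P_i = D(K, C_i).
P4: D(K, 0b0000) = 0b0001.

P4 = 0b0001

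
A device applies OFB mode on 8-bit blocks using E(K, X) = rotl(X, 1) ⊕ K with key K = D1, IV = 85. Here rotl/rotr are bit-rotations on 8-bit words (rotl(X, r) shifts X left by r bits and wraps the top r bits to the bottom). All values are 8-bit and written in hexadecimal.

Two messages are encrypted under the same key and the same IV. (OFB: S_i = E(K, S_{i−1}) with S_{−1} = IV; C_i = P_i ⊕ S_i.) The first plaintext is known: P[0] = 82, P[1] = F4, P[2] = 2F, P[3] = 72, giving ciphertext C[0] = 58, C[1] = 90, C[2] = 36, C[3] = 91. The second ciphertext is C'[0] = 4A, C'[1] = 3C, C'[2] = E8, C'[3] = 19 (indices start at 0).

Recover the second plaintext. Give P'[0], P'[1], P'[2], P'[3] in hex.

In OFB with a reused IV, both messages share the same keystream S_i, so C_i ⊕ C'_i = P_i ⊕ P'_i and thus P'_i = P_i ⊕ C_i ⊕ C'_i.
P'[0]: 82 ⊕ 58 ⊕ 4A = 90.
P'[1]: F4 ⊕ 90 ⊕ 3C = 58.
P'[2]: 2F ⊕ 36 ⊕ E8 = F1.
P'[3]: 72 ⊕ 91 ⊕ 19 = FA.

P'[0] = 90, P'[1] = 58, P'[2] = F1, P'[3] = FA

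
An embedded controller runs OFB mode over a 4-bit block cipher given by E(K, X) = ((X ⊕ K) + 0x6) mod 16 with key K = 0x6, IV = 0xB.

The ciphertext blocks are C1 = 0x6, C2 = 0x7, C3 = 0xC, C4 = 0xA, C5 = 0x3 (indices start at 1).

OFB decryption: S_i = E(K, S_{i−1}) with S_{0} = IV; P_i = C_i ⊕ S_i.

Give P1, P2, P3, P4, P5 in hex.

P1: S = E(K, 0xB) = 0x3; 0x6 ⊕ 0x3 = 0x5.
P2: S = E(K, 0x3) = 0xB; 0x7 ⊕ 0xB = 0xC.
P3: S = E(K, 0xB) = 0x3; 0xC ⊕ 0x3 = 0xF.
P4: S = E(K, 0x3) = 0xB; 0xA ⊕ 0xB = 0x1.
P5: S = E(K, 0xB) = 0x3; 0x3 ⊕ 0x3 = 0x0.

P1 = 0x5, P2 = 0xC, P3 = 0xF, P4 = 0x1, P5 = 0x0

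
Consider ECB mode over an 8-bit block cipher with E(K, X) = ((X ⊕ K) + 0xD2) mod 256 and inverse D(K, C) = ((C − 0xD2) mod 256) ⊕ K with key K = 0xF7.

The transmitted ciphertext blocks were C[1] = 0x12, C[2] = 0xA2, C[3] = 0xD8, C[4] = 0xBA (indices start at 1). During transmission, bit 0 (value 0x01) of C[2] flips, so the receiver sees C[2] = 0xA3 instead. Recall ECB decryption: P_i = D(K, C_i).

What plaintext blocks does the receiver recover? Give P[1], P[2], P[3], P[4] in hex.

Only C[2] changed, to 0xA3. In ECB, a change in C_i affects only P_i. Decrypting the received ciphertext:
P[1]: D(K, 0x12) = 0xB7.
P[2]: D(K, 0xA3) = 0x26.
P[3]: D(K, 0xD8) = 0xF1.
P[4]: D(K, 0xBA) = 0x1F.
Blocks that differ from the original plaintext: P[2].

P[1] = 0xB7, P[2] = 0x26, P[3] = 0xF1, P[4] = 0x1F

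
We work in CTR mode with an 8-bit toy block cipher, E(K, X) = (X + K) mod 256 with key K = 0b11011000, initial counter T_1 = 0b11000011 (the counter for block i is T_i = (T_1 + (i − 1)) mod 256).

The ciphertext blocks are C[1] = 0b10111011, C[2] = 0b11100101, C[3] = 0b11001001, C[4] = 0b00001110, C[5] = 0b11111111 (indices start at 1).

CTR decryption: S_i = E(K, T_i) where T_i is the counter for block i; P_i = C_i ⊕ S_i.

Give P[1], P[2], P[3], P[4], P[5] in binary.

P[1]: T = 0b11000011, S = E(K, T) = 0b10011011; 0b10111011 ⊕ 0b10011011 = 0b00100000.
P[2]: T = 0b11000100, S = E(K, T) = 0b10011100; 0b11100101 ⊕ 0b10011100 = 0b01111001.
P[3]: T = 0b11000101, S = E(K, T) = 0b10011101; 0b11001001 ⊕ 0b10011101 = 0b01010100.
P[4]: T = 0b11000110, S = E(K, T) = 0b10011110; 0b00001110 ⊕ 0b10011110 = 0b10010000.
P[5]: T = 0b11000111, S = E(K, T) = 0b10011111; 0b11111111 ⊕ 0b10011111 = 0b01100000.

P[1] = 0b00100000, P[2] = 0b01111001, P[3] = 0b01010100, P[4] = 0b10010000, P[5] = 0b01100000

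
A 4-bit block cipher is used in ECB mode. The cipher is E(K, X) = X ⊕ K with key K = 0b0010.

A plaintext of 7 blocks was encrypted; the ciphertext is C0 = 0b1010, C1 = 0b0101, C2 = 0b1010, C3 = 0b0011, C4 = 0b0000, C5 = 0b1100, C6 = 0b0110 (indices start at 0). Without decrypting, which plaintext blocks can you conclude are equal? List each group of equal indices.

P0 = P2

ECB encrypts each block independently with the same key, so equal ciphertext blocks imply equal plaintext blocks.
C0 = C2 = 0b1010, so P0 = P2.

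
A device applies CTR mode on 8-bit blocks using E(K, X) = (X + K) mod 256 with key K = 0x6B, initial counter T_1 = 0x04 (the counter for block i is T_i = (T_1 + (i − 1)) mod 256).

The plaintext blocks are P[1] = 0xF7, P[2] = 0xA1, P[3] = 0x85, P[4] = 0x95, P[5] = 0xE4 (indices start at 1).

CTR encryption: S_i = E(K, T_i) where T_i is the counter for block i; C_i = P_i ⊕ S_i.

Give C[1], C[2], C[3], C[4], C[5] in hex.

C[1]: T = 0x04, S = E(K, T) = 0x6F; 0xF7 ⊕ 0x6F = 0x98.
C[2]: T = 0x05, S = E(K, T) = 0x70; 0xA1 ⊕ 0x70 = 0xD1.
C[3]: T = 0x06, S = E(K, T) = 0x71; 0x85 ⊕ 0x71 = 0xF4.
C[4]: T = 0x07, S = E(K, T) = 0x72; 0x95 ⊕ 0x72 = 0xE7.
C[5]: T = 0x08, S = E(K, T) = 0x73; 0xE4 ⊕ 0x73 = 0x97.

C[1] = 0x98, C[2] = 0xD1, C[3] = 0xF4, C[4] = 0xE7, C[5] = 0x97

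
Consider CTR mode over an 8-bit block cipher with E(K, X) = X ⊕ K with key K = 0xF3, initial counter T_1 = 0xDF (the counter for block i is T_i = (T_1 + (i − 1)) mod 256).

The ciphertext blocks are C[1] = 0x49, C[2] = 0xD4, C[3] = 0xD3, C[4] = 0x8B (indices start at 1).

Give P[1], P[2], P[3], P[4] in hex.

P[1] = 0x65, P[2] = 0xC7, P[3] = 0xC1, P[4] = 0x9A

CTR decryption: S_i = E(K, T_i) where T_i is the counter for block i; P_i = C_i ⊕ S_i.
P[1]: T = 0xDF, S = E(K, T) = 0x2C; 0x49 ⊕ 0x2C = 0x65.
P[2]: T = 0xE0, S = E(K, T) = 0x13; 0xD4 ⊕ 0x13 = 0xC7.
P[3]: T = 0xE1, S = E(K, T) = 0x12; 0xD3 ⊕ 0x12 = 0xC1.
P[4]: T = 0xE2, S = E(K, T) = 0x11; 0x8B ⊕ 0x11 = 0x9A.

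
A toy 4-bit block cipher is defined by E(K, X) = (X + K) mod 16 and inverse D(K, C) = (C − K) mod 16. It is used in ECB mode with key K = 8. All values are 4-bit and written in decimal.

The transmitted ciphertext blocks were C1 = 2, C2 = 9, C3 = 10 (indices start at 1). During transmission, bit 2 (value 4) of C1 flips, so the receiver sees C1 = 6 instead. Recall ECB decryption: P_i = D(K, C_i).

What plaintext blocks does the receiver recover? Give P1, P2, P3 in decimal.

Only C1 changed, to 6. In ECB, a change in C_i affects only P_i. Decrypting the received ciphertext:
P1: D(K, 6) = 14.
P2: D(K, 9) = 1.
P3: D(K, 10) = 2.
Blocks that differ from the original plaintext: P1.

P1 = 14, P2 = 1, P3 = 2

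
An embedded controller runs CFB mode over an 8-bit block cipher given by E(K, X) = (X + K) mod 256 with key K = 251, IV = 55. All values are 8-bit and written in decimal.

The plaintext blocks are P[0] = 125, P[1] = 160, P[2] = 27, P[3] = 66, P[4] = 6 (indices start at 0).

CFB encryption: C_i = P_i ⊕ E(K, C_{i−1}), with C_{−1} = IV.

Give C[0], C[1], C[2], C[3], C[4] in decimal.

C[0]: E(K, 55) = 50; 125 ⊕ 50 = 79.
C[1]: E(K, 79) = 74; 160 ⊕ 74 = 234.
C[2]: E(K, 234) = 229; 27 ⊕ 229 = 254.
C[3]: E(K, 254) = 249; 66 ⊕ 249 = 187.
C[4]: E(K, 187) = 182; 6 ⊕ 182 = 176.

C[0] = 79, C[1] = 234, C[2] = 254, C[3] = 187, C[4] = 176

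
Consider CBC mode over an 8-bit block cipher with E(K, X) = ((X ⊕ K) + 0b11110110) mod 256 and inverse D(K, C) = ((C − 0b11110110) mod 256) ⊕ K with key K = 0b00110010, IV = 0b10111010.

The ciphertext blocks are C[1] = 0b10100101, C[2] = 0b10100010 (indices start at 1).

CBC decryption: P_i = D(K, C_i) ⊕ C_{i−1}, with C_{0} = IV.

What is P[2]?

P[2]: D(K, 0b10100010) = 0b10011110; 0b10011110 ⊕ 0b10100101 = 0b00111011.

P[2] = 0b00111011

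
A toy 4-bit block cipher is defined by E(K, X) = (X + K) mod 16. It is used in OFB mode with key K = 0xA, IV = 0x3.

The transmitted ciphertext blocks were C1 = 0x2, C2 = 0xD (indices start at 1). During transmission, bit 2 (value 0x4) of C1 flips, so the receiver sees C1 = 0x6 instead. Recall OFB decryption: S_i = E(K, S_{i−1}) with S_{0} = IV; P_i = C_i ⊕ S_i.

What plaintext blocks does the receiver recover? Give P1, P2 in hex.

P1 = 0xB, P2 = 0xA

Only C1 changed, to 0x6. In OFB, a change in C_i flips the same bit in P_i only; the keystream is unaffected. Decrypting the received ciphertext:
P1: S = E(K, 0x3) = 0xD; 0x6 ⊕ 0xD = 0xB.
P2: S = E(K, 0xD) = 0x7; 0xD ⊕ 0x7 = 0xA.
Blocks that differ from the original plaintext: P1.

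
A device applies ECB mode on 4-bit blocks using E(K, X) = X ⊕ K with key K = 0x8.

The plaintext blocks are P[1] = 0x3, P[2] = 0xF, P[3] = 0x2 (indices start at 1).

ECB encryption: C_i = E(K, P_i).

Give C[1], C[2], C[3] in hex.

C[1]: E(K, 0x3) = 0xB.
C[2]: E(K, 0xF) = 0x7.
C[3]: E(K, 0x2) = 0xA.

C[1] = 0xB, C[2] = 0x7, C[3] = 0xA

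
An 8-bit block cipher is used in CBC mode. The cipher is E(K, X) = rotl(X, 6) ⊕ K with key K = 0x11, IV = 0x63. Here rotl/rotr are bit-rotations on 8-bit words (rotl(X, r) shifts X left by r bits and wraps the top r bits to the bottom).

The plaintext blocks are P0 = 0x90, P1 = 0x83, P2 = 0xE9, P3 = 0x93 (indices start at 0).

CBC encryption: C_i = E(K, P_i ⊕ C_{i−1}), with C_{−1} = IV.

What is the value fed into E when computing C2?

0x63

C0: P0 ⊕ 0x63 = 0xF3; E(K, 0xF3) = 0xED.
C1: P1 ⊕ 0xED = 0x6E; E(K, 0x6E) = 0x8A.
C2: P2 ⊕ 0x8A = 0x63; E(K, 0x63) = 0xC9.
So the input to E for block 2 is 0x63.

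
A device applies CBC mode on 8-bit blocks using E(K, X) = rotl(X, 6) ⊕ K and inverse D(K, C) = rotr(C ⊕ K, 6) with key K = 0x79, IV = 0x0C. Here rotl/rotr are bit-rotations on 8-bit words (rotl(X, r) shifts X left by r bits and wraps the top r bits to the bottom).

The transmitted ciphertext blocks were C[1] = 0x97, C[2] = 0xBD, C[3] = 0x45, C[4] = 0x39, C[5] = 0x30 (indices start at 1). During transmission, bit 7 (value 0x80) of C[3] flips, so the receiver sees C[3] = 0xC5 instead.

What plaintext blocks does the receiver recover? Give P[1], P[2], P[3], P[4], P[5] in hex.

P[1] = 0xB7, P[2] = 0x84, P[3] = 0x4F, P[4] = 0xC4, P[5] = 0x1C

CBC decryption: P_i = D(K, C_i) ⊕ C_{i−1}, with C_{0} = IV.
Only C[3] changed, to 0xC5. In CBC, a change in C_i garbles P_i and flips the same bit in P_{i+1}. Decrypting the received ciphertext:
P[1]: D(K, 0x97) = 0xBB; 0xBB ⊕ 0x0C = 0xB7.
P[2]: D(K, 0xBD) = 0x13; 0x13 ⊕ 0x97 = 0x84.
P[3]: D(K, 0xC5) = 0xF2; 0xF2 ⊕ 0xBD = 0x4F.
P[4]: D(K, 0x39) = 0x01; 0x01 ⊕ 0xC5 = 0xC4.
P[5]: D(K, 0x30) = 0x25; 0x25 ⊕ 0x39 = 0x1C.
Blocks that differ from the original plaintext: P[3], P[4].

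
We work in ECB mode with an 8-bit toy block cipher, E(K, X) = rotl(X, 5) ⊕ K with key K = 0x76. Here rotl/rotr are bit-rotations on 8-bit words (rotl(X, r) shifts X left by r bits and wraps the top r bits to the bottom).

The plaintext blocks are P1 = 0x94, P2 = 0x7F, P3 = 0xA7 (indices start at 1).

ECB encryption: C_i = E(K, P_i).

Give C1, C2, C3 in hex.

C1 = 0xE4, C2 = 0x99, C3 = 0x82

C1: E(K, 0x94) = 0xE4.
C2: E(K, 0x7F) = 0x99.
C3: E(K, 0xA7) = 0x82.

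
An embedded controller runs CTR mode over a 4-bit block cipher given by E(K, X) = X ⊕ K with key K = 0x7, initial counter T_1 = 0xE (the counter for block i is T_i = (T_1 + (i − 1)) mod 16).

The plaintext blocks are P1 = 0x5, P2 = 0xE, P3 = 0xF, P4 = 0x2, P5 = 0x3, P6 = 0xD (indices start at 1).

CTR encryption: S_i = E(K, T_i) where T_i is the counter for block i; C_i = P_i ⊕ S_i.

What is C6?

C1: T = 0xE, S = E(K, T) = 0x9; 0x5 ⊕ 0x9 = 0xC.
C2: T = 0xF, S = E(K, T) = 0x8; 0xE ⊕ 0x8 = 0x6.
C3: T = 0x0, S = E(K, T) = 0x7; 0xF ⊕ 0x7 = 0x8.
C4: T = 0x1, S = E(K, T) = 0x6; 0x2 ⊕ 0x6 = 0x4.
C5: T = 0x2, S = E(K, T) = 0x5; 0x3 ⊕ 0x5 = 0x6.
C6: T = 0x3, S = E(K, T) = 0x4; 0xD ⊕ 0x4 = 0x9.

C6 = 0x9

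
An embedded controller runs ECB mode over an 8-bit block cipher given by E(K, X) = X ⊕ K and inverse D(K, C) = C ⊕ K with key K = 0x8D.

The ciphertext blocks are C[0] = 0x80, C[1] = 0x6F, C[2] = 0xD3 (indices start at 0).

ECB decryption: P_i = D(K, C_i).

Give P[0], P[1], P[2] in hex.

P[0]: D(K, 0x80) = 0x0D.
P[1]: D(K, 0x6F) = 0xE2.
P[2]: D(K, 0xD3) = 0x5E.

P[0] = 0x0D, P[1] = 0xE2, P[2] = 0x5E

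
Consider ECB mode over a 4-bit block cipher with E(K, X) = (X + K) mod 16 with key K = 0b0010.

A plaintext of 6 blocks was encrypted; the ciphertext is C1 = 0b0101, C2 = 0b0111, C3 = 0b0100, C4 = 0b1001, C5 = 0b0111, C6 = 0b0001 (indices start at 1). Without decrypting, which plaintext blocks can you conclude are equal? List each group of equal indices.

ECB encrypts each block independently with the same key, so equal ciphertext blocks imply equal plaintext blocks.
C2 = C5 = 0b0111, so P2 = P5.

P2 = P5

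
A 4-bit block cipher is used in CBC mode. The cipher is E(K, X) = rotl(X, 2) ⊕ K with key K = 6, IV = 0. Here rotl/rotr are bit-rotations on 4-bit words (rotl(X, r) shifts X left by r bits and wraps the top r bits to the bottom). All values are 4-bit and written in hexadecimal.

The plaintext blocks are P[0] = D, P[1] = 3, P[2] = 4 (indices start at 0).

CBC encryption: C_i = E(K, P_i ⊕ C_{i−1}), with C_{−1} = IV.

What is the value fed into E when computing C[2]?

A

C[0]: P[0] ⊕ 0 = D; E(K, D) = 1.
C[1]: P[1] ⊕ 1 = 2; E(K, 2) = E.
C[2]: P[2] ⊕ E = A; E(K, A) = C.
So the input to E for block [2] is A.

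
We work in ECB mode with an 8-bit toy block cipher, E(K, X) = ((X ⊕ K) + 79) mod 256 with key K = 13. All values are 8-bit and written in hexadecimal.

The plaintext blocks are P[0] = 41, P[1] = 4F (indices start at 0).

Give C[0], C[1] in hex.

ECB encryption: C_i = E(K, P_i).
C[0]: E(K, 41) = CB.
C[1]: E(K, 4F) = D5.

C[0] = CB, C[1] = D5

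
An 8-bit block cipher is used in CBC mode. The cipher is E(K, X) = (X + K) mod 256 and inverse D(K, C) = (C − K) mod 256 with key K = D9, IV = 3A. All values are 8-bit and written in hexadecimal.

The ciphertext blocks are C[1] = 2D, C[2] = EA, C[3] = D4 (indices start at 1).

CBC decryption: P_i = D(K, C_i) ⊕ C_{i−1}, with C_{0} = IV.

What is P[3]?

P[3] = 11

P[3]: D(K, D4) = FB; FB ⊕ EA = 11.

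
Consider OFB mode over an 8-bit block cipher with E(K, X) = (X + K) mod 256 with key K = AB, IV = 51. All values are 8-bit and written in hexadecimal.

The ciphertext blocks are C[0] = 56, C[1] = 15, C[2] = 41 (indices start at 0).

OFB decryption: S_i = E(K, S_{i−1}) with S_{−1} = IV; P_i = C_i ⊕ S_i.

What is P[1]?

P[0]: S = E(K, 51) = FC; 56 ⊕ FC = AA.
P[1]: S = E(K, FC) = A7; 15 ⊕ A7 = B2.

P[1] = B2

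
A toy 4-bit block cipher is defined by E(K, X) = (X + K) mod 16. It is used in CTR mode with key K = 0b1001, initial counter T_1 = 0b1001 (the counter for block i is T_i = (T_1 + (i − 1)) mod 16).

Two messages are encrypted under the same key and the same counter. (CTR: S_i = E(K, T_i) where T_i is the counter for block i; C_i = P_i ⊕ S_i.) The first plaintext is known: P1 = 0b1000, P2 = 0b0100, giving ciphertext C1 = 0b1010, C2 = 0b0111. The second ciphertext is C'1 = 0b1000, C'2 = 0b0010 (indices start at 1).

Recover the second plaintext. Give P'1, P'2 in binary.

P'1 = 0b1010, P'2 = 0b0001

In CTR with a reused counter, both messages share the same keystream S_i, so C_i ⊕ C'_i = P_i ⊕ P'_i and thus P'_i = P_i ⊕ C_i ⊕ C'_i.
P'1: 0b1000 ⊕ 0b1010 ⊕ 0b1000 = 0b1010.
P'2: 0b0100 ⊕ 0b0111 ⊕ 0b0010 = 0b0001.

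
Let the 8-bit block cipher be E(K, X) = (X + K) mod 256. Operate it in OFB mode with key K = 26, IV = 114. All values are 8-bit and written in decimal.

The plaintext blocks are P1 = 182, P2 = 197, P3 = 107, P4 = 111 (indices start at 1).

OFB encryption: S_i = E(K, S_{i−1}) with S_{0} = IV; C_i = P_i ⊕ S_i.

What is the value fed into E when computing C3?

C1: S = E(K, 114) = 140; 182 ⊕ 140 = 58.
C2: S = E(K, 140) = 166; 197 ⊕ 166 = 99.
C3: S = E(K, 166) = 192; 107 ⊕ 192 = 171.
So the input to E for block 3 is 166.

166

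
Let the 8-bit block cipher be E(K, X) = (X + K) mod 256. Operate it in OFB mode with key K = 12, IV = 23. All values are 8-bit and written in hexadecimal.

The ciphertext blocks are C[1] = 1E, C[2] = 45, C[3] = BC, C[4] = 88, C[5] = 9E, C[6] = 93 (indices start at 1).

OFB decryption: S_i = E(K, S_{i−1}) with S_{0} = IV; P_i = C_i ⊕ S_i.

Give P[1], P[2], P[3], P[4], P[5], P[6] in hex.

P[1] = 2B, P[2] = 02, P[3] = E5, P[4] = E3, P[5] = E3, P[6] = 1C

P[1]: S = E(K, 23) = 35; 1E ⊕ 35 = 2B.
P[2]: S = E(K, 35) = 47; 45 ⊕ 47 = 02.
P[3]: S = E(K, 47) = 59; BC ⊕ 59 = E5.
P[4]: S = E(K, 59) = 6B; 88 ⊕ 6B = E3.
P[5]: S = E(K, 6B) = 7D; 9E ⊕ 7D = E3.
P[6]: S = E(K, 7D) = 8F; 93 ⊕ 8F = 1C.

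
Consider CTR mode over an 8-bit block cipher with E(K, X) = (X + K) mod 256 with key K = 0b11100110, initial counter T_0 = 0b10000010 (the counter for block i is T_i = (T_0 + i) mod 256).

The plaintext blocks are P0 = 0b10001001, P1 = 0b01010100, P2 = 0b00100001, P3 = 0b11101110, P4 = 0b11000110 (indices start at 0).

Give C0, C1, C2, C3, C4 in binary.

CTR encryption: S_i = E(K, T_i) where T_i is the counter for block i; C_i = P_i ⊕ S_i.
C0: T = 0b10000010, S = E(K, T) = 0b01101000; 0b10001001 ⊕ 0b01101000 = 0b11100001.
C1: T = 0b10000011, S = E(K, T) = 0b01101001; 0b01010100 ⊕ 0b01101001 = 0b00111101.
C2: T = 0b10000100, S = E(K, T) = 0b01101010; 0b00100001 ⊕ 0b01101010 = 0b01001011.
C3: T = 0b10000101, S = E(K, T) = 0b01101011; 0b11101110 ⊕ 0b01101011 = 0b10000101.
C4: T = 0b10000110, S = E(K, T) = 0b01101100; 0b11000110 ⊕ 0b01101100 = 0b10101010.

C0 = 0b11100001, C1 = 0b00111101, C2 = 0b01001011, C3 = 0b10000101, C4 = 0b10101010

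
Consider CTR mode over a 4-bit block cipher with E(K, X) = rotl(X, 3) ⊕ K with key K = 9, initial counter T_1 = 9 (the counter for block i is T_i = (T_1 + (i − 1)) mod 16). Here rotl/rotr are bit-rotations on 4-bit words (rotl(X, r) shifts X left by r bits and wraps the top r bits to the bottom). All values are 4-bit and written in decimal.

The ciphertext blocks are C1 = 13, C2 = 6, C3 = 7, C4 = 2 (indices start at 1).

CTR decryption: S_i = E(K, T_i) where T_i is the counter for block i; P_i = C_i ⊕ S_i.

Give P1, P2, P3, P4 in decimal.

P1 = 8, P2 = 10, P3 = 3, P4 = 13

P1: T = 9, S = E(K, T) = 5; 13 ⊕ 5 = 8.
P2: T = 10, S = E(K, T) = 12; 6 ⊕ 12 = 10.
P3: T = 11, S = E(K, T) = 4; 7 ⊕ 4 = 3.
P4: T = 12, S = E(K, T) = 15; 2 ⊕ 15 = 13.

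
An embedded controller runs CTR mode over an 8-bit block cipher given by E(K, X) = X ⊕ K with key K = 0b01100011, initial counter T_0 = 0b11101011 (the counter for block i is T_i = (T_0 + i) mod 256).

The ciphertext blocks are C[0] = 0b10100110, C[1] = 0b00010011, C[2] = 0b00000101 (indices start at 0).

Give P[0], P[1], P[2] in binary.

P[0] = 0b00101110, P[1] = 0b10011100, P[2] = 0b10001011

CTR decryption: S_i = E(K, T_i) where T_i is the counter for block i; P_i = C_i ⊕ S_i.
P[0]: T = 0b11101011, S = E(K, T) = 0b10001000; 0b10100110 ⊕ 0b10001000 = 0b00101110.
P[1]: T = 0b11101100, S = E(K, T) = 0b10001111; 0b00010011 ⊕ 0b10001111 = 0b10011100.
P[2]: T = 0b11101101, S = E(K, T) = 0b10001110; 0b00000101 ⊕ 0b10001110 = 0b10001011.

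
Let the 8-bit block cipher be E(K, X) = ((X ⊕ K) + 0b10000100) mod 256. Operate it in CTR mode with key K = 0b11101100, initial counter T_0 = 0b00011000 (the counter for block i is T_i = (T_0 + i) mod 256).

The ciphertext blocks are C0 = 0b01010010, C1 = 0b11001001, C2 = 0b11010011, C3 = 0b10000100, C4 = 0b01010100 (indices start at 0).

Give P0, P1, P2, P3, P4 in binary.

CTR decryption: S_i = E(K, T_i) where T_i is the counter for block i; P_i = C_i ⊕ S_i.
P0: T = 0b00011000, S = E(K, T) = 0b01111000; 0b01010010 ⊕ 0b01111000 = 0b00101010.
P1: T = 0b00011001, S = E(K, T) = 0b01111001; 0b11001001 ⊕ 0b01111001 = 0b10110000.
P2: T = 0b00011010, S = E(K, T) = 0b01111010; 0b11010011 ⊕ 0b01111010 = 0b10101001.
P3: T = 0b00011011, S = E(K, T) = 0b01111011; 0b10000100 ⊕ 0b01111011 = 0b11111111.
P4: T = 0b00011100, S = E(K, T) = 0b01110100; 0b01010100 ⊕ 0b01110100 = 0b00100000.

P0 = 0b00101010, P1 = 0b10110000, P2 = 0b10101001, P3 = 0b11111111, P4 = 0b00100000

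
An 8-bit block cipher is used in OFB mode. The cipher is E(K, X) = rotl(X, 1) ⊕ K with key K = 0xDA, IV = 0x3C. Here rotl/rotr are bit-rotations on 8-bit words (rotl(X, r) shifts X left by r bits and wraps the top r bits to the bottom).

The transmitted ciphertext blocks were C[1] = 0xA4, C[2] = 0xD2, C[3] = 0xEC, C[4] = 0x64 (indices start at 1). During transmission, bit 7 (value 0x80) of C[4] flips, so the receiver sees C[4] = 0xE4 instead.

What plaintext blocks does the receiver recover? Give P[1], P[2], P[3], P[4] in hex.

P[1] = 0x06, P[2] = 0x4D, P[3] = 0x09, P[4] = 0xF5

OFB decryption: S_i = E(K, S_{i−1}) with S_{0} = IV; P_i = C_i ⊕ S_i.
Only C[4] changed, to 0xE4. In OFB, a change in C_i flips the same bit in P_i only; the keystream is unaffected. Decrypting the received ciphertext:
P[1]: S = E(K, 0x3C) = 0xA2; 0xA4 ⊕ 0xA2 = 0x06.
P[2]: S = E(K, 0xA2) = 0x9F; 0xD2 ⊕ 0x9F = 0x4D.
P[3]: S = E(K, 0x9F) = 0xE5; 0xEC ⊕ 0xE5 = 0x09.
P[4]: S = E(K, 0xE5) = 0x11; 0xE4 ⊕ 0x11 = 0xF5.
Blocks that differ from the original plaintext: P[4].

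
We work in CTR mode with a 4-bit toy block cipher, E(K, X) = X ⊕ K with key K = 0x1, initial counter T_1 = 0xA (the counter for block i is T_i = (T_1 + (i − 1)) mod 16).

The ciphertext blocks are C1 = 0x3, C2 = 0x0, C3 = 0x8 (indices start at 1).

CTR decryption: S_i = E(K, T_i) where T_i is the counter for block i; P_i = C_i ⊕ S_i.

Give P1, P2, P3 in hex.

P1: T = 0xA, S = E(K, T) = 0xB; 0x3 ⊕ 0xB = 0x8.
P2: T = 0xB, S = E(K, T) = 0xA; 0x0 ⊕ 0xA = 0xA.
P3: T = 0xC, S = E(K, T) = 0xD; 0x8 ⊕ 0xD = 0x5.

P1 = 0x8, P2 = 0xA, P3 = 0x5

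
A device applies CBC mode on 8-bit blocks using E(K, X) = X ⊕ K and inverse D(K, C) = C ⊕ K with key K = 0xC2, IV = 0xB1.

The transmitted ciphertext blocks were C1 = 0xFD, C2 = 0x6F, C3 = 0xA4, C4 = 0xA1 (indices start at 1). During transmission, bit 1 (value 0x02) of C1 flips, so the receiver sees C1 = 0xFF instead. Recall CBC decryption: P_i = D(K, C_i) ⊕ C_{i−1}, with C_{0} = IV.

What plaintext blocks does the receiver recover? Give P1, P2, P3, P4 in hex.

Only C1 changed, to 0xFF. In CBC, a change in C_i garbles P_i and flips the same bit in P_{i+1}. Decrypting the received ciphertext:
P1: D(K, 0xFF) = 0x3D; 0x3D ⊕ 0xB1 = 0x8C.
P2: D(K, 0x6F) = 0xAD; 0xAD ⊕ 0xFF = 0x52.
P3: D(K, 0xA4) = 0x66; 0x66 ⊕ 0x6F = 0x09.
P4: D(K, 0xA1) = 0x63; 0x63 ⊕ 0xA4 = 0xC7.
Blocks that differ from the original plaintext: P1, P2.

P1 = 0x8C, P2 = 0x52, P3 = 0x09, P4 = 0xC7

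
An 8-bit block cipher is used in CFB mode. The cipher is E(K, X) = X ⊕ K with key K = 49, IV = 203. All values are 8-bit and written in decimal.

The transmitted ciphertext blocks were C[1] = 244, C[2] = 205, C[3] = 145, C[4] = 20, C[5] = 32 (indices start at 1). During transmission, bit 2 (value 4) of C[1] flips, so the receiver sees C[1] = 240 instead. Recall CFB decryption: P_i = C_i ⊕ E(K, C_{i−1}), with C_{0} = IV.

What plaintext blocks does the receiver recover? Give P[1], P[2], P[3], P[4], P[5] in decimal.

P[1] = 10, P[2] = 12, P[3] = 109, P[4] = 180, P[5] = 5

Only C[1] changed, to 240. In CFB, a change in C_i flips the same bit in P_i and garbles P_{i+1}. Decrypting the received ciphertext:
P[1]: E(K, 203) = 250; 240 ⊕ 250 = 10.
P[2]: E(K, 240) = 193; 205 ⊕ 193 = 12.
P[3]: E(K, 205) = 252; 145 ⊕ 252 = 109.
P[4]: E(K, 145) = 160; 20 ⊕ 160 = 180.
P[5]: E(K, 20) = 37; 32 ⊕ 37 = 5.
Blocks that differ from the original plaintext: P[1], P[2].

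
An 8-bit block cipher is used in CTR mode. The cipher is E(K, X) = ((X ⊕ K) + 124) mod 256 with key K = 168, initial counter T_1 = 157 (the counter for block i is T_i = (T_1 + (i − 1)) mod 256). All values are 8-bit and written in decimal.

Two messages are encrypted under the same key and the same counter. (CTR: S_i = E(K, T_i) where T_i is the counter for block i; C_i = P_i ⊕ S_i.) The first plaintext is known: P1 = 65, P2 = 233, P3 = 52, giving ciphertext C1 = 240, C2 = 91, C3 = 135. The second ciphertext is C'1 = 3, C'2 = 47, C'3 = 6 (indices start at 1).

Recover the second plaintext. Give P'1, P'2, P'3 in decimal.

P'1 = 178, P'2 = 157, P'3 = 181

In CTR with a reused counter, both messages share the same keystream S_i, so C_i ⊕ C'_i = P_i ⊕ P'_i and thus P'_i = P_i ⊕ C_i ⊕ C'_i.
P'1: 65 ⊕ 240 ⊕ 3 = 178.
P'2: 233 ⊕ 91 ⊕ 47 = 157.
P'3: 52 ⊕ 135 ⊕ 6 = 181.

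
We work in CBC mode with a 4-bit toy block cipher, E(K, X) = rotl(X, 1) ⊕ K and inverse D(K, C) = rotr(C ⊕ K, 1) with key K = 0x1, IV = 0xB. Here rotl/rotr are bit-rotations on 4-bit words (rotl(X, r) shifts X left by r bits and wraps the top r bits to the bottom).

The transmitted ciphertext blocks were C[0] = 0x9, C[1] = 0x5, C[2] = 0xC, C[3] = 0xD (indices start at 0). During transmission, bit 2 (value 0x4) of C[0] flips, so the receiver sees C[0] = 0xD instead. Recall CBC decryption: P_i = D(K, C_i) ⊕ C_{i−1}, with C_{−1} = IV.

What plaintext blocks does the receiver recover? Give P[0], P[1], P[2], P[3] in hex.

P[0] = 0xD, P[1] = 0xF, P[2] = 0xB, P[3] = 0xA

Only C[0] changed, to 0xD. In CBC, a change in C_i garbles P_i and flips the same bit in P_{i+1}. Decrypting the received ciphertext:
P[0]: D(K, 0xD) = 0x6; 0x6 ⊕ 0xB = 0xD.
P[1]: D(K, 0x5) = 0x2; 0x2 ⊕ 0xD = 0xF.
P[2]: D(K, 0xC) = 0xE; 0xE ⊕ 0x5 = 0xB.
P[3]: D(K, 0xD) = 0x6; 0x6 ⊕ 0xC = 0xA.
Blocks that differ from the original plaintext: P[0], P[1].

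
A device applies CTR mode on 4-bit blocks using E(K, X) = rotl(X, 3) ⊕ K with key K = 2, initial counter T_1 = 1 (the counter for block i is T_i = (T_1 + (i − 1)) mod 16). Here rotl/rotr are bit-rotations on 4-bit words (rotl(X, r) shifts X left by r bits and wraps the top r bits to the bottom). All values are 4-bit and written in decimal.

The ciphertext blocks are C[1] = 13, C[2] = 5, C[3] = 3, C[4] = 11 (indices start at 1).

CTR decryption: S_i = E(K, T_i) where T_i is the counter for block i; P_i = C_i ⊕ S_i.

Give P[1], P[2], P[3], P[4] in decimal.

P[1] = 7, P[2] = 6, P[3] = 8, P[4] = 11

P[1]: T = 1, S = E(K, T) = 10; 13 ⊕ 10 = 7.
P[2]: T = 2, S = E(K, T) = 3; 5 ⊕ 3 = 6.
P[3]: T = 3, S = E(K, T) = 11; 3 ⊕ 11 = 8.
P[4]: T = 4, S = E(K, T) = 0; 11 ⊕ 0 = 11.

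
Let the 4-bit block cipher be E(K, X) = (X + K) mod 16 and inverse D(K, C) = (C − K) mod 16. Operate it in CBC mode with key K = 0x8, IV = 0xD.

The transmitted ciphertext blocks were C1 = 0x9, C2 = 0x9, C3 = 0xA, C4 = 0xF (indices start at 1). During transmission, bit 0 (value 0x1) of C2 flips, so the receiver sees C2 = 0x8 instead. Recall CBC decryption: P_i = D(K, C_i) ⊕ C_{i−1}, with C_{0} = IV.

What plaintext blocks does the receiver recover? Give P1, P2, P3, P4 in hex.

P1 = 0xC, P2 = 0x9, P3 = 0xA, P4 = 0xD

Only C2 changed, to 0x8. In CBC, a change in C_i garbles P_i and flips the same bit in P_{i+1}. Decrypting the received ciphertext:
P1: D(K, 0x9) = 0x1; 0x1 ⊕ 0xD = 0xC.
P2: D(K, 0x8) = 0x0; 0x0 ⊕ 0x9 = 0x9.
P3: D(K, 0xA) = 0x2; 0x2 ⊕ 0x8 = 0xA.
P4: D(K, 0xF) = 0x7; 0x7 ⊕ 0xA = 0xD.
Blocks that differ from the original plaintext: P2, P3.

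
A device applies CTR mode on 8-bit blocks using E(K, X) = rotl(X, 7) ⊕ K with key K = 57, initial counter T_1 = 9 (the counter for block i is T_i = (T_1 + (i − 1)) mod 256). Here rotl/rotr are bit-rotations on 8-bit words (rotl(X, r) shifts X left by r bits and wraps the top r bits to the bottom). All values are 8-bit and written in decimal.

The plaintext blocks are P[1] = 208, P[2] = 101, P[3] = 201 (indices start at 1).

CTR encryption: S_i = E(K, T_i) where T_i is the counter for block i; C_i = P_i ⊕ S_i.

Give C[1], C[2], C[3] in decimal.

C[1]: T = 9, S = E(K, T) = 189; 208 ⊕ 189 = 109.
C[2]: T = 10, S = E(K, T) = 60; 101 ⊕ 60 = 89.
C[3]: T = 11, S = E(K, T) = 188; 201 ⊕ 188 = 117.

C[1] = 109, C[2] = 89, C[3] = 117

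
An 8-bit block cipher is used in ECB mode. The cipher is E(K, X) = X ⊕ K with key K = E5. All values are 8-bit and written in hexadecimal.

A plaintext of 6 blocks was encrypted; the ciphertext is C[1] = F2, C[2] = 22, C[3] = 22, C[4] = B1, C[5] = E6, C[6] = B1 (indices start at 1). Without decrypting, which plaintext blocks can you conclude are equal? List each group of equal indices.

ECB encrypts each block independently with the same key, so equal ciphertext blocks imply equal plaintext blocks.
C[2] = C[3] = 22, so P[2] = P[3].
C[4] = C[6] = B1, so P[4] = P[6].

P[2] = P[3]; P[4] = P[6]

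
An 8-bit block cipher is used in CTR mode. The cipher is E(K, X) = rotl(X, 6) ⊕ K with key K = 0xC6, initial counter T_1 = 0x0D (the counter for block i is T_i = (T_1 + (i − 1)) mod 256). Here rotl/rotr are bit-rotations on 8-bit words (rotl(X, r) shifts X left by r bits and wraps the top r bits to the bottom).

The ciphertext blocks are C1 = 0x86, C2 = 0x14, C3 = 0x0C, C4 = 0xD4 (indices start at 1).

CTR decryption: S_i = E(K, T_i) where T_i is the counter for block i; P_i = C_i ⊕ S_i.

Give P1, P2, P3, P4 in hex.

P1: T = 0x0D, S = E(K, T) = 0x85; 0x86 ⊕ 0x85 = 0x03.
P2: T = 0x0E, S = E(K, T) = 0x45; 0x14 ⊕ 0x45 = 0x51.
P3: T = 0x0F, S = E(K, T) = 0x05; 0x0C ⊕ 0x05 = 0x09.
P4: T = 0x10, S = E(K, T) = 0xC2; 0xD4 ⊕ 0xC2 = 0x16.

P1 = 0x03, P2 = 0x51, P3 = 0x09, P4 = 0x16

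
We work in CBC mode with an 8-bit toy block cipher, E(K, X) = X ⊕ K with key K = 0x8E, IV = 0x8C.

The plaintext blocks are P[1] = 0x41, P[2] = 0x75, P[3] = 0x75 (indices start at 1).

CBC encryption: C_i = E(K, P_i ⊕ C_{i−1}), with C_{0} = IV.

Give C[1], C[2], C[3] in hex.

C[1]: P[1] ⊕ 0x8C = 0xCD; E(K, 0xCD) = 0x43.
C[2]: P[2] ⊕ 0x43 = 0x36; E(K, 0x36) = 0xB8.
C[3]: P[3] ⊕ 0xB8 = 0xCD; E(K, 0xCD) = 0x43.

C[1] = 0x43, C[2] = 0xB8, C[3] = 0x43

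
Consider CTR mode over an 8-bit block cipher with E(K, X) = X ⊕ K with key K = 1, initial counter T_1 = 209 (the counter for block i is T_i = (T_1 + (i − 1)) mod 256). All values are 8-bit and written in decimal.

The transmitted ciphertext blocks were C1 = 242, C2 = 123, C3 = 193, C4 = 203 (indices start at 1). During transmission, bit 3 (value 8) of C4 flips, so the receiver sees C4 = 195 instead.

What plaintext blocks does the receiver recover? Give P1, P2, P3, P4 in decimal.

P1 = 34, P2 = 168, P3 = 19, P4 = 22

CTR decryption: S_i = E(K, T_i) where T_i is the counter for block i; P_i = C_i ⊕ S_i.
Only C4 changed, to 195. In CTR, a change in C_i flips the same bit in P_i only; the keystream is unaffected. Decrypting the received ciphertext:
P1: T = 209, S = E(K, T) = 208; 242 ⊕ 208 = 34.
P2: T = 210, S = E(K, T) = 211; 123 ⊕ 211 = 168.
P3: T = 211, S = E(K, T) = 210; 193 ⊕ 210 = 19.
P4: T = 212, S = E(K, T) = 213; 195 ⊕ 213 = 22.
Blocks that differ from the original plaintext: P4.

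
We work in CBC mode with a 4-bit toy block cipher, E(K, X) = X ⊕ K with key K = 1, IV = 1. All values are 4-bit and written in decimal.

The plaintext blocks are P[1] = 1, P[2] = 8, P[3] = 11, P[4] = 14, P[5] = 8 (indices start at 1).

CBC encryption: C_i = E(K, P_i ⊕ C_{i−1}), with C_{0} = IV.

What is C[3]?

C[1]: P[1] ⊕ 1 = 0; E(K, 0) = 1.
C[2]: P[2] ⊕ 1 = 9; E(K, 9) = 8.
C[3]: P[3] ⊕ 8 = 3; E(K, 3) = 2.

C[3] = 2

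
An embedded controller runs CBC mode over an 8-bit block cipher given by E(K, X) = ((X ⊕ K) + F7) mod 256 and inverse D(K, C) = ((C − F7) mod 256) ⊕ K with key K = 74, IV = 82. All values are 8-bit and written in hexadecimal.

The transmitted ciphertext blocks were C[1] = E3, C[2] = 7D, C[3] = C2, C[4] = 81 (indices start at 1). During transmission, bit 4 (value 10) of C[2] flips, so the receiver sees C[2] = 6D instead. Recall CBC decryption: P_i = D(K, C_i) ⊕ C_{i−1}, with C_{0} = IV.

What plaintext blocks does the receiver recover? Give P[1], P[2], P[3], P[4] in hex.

Only C[2] changed, to 6D. In CBC, a change in C_i garbles P_i and flips the same bit in P_{i+1}. Decrypting the received ciphertext:
P[1]: D(K, E3) = 98; 98 ⊕ 82 = 1A.
P[2]: D(K, 6D) = 02; 02 ⊕ E3 = E1.
P[3]: D(K, C2) = BF; BF ⊕ 6D = D2.
P[4]: D(K, 81) = FE; FE ⊕ C2 = 3C.
Blocks that differ from the original plaintext: P[2], P[3].

P[1] = 1A, P[2] = E1, P[3] = D2, P[4] = 3C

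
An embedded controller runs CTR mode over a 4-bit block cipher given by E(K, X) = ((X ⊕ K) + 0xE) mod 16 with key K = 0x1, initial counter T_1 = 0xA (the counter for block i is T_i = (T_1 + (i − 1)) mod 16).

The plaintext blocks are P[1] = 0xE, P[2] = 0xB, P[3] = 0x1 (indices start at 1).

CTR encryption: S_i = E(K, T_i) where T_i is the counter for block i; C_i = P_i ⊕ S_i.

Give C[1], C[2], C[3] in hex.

C[1] = 0x7, C[2] = 0x3, C[3] = 0xA

C[1]: T = 0xA, S = E(K, T) = 0x9; 0xE ⊕ 0x9 = 0x7.
C[2]: T = 0xB, S = E(K, T) = 0x8; 0xB ⊕ 0x8 = 0x3.
C[3]: T = 0xC, S = E(K, T) = 0xB; 0x1 ⊕ 0xB = 0xA.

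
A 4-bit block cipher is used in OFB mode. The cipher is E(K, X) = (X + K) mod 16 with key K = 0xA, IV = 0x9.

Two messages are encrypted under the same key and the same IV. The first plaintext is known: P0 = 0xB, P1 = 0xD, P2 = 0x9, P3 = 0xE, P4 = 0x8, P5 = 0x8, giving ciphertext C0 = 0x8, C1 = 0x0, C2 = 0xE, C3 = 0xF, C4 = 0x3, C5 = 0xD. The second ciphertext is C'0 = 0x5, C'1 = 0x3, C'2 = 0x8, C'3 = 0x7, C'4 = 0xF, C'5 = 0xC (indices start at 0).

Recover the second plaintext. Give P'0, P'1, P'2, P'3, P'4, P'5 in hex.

In OFB with a reused IV, both messages share the same keystream S_i, so C_i ⊕ C'_i = P_i ⊕ P'_i and thus P'_i = P_i ⊕ C_i ⊕ C'_i.
P'0: 0xB ⊕ 0x8 ⊕ 0x5 = 0x6.
P'1: 0xD ⊕ 0x0 ⊕ 0x3 = 0xE.
P'2: 0x9 ⊕ 0xE ⊕ 0x8 = 0xF.
P'3: 0xE ⊕ 0xF ⊕ 0x7 = 0x6.
P'4: 0x8 ⊕ 0x3 ⊕ 0xF = 0x4.
P'5: 0x8 ⊕ 0xD ⊕ 0xC = 0x9.

P'0 = 0x6, P'1 = 0xE, P'2 = 0xF, P'3 = 0x6, P'4 = 0x4, P'5 = 0x9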